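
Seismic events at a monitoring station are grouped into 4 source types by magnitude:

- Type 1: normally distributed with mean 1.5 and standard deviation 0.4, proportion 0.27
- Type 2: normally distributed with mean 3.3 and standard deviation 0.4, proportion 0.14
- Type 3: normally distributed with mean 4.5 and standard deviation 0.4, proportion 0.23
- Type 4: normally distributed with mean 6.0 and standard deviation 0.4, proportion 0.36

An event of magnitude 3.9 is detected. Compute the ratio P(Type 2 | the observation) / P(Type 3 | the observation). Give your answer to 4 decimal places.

0.6087

Only the two components matter; the odds are (π_i f_i(x)) / (π_j f_j(x)).
Component likelihoods at x = 3.9:
  L_1 = (1/(0.4·√(2π)))·exp(−(3.9−1.5)²/(2·0.4²)) = 0.997356·exp(-18.00000) = 1.51897e-08
  L_2 = (1/(0.4·√(2π)))·exp(−(3.9−3.3)²/(2·0.4²)) = 0.997356·exp(-1.12500) = 0.323794
  L_3 = (1/(0.4·√(2π)))·exp(−(3.9−4.5)²/(2·0.4²)) = 0.997356·exp(-1.12500) = 0.323794
  L_4 = (1/(0.4·√(2π)))·exp(−(3.9−6.0)²/(2·0.4²)) = 0.997356·exp(-13.78125) = 1.03212e-06
Posterior odds = (π_2·L_2) / (π_3·L_3) = (0.14·0.323794) / (0.23·0.323794) = 0.0453312 / 0.0744726 ≈ 0.6087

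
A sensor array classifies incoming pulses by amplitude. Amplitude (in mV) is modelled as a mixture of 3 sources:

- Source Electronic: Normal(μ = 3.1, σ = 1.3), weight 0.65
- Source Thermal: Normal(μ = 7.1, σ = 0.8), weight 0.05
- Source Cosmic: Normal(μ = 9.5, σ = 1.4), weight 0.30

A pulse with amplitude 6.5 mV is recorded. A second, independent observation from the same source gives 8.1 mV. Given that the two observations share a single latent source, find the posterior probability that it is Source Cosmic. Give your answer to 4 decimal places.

0.2571

Apply Bayes' rule: the posterior for each component is proportional to its prior times its likelihood at x.
Since both observations come from the same component, the likelihood for component k is f_k(x₁)·f_k(x₂).
  p_Electronic = [(1/(1.3·√(2π)))·exp(−(6.5−3.1)²/(2·1.3²)) = 0.306879·exp(-3.42012) = 0.0100376] × [0.000188248] = 1.88955e-06
  p_Thermal = [(1/(0.8·√(2π)))·exp(−(6.5−7.1)²/(2·0.8²)) = 0.498678·exp(-0.28125) = 0.376422] × [0.228311] = 0.0859414
  p_Cosmic = [(1/(1.4·√(2π)))·exp(−(6.5−9.5)²/(2·1.4²)) = 0.284959·exp(-2.29592) = 0.0286865] × [0.172836] = 0.00495806
Prior × likelihood for each component:
  P(Z=Electronic)·p_Electronic = 0.65 × 1.88955e-06 = 1.22821e-06
  P(Z=Thermal)·p_Thermal = 0.05 × 0.0859414 = 0.00429707
  P(Z=Cosmic)·p_Cosmic = 0.30 × 0.00495806 = 0.00148742
Marginal: 1.22821e-06 + 0.00429707 + 0.00148742 = 0.00578572
P(Source Cosmic | x₁,x₂) = 0.00148742 / 0.00578572 ≈ 0.2571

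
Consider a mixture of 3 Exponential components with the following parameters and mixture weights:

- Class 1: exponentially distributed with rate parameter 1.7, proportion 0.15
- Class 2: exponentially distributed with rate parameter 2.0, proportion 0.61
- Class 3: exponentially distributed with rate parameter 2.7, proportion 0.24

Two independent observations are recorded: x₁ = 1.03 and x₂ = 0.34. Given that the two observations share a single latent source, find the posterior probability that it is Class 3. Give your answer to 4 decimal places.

Posterior ∝ prior × likelihood, so P(k | x) ∝ π_k f_k(x); normalise over all components.
Since both observations come from the same component, the likelihood for component k is f_k(x₁)·f_k(x₂).
  f_1 = [0.29512] × [0.953733] = 0.281466
  f_2 = [0.254908] × [1.01323] = 0.258281
  f_3 = [0.167337] × [1.07816] = 0.180415
Weight by the priors:
  π_1·f_1 = 0.15 × 0.281466 = 0.0422199
  π_2·f_2 = 0.61 × 0.258281 = 0.157552
  π_3·f_3 = 0.24 × 0.180415 = 0.0432996
Sum: 0.0422199 + 0.157552 + 0.0432996 = 0.243071
P(Class 3 | x₁, x₂) ≈ 0.1781

0.1781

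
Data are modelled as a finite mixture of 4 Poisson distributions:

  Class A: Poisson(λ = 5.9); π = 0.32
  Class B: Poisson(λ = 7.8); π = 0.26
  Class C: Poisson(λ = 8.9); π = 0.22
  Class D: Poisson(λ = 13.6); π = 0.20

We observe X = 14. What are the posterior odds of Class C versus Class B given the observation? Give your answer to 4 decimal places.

1.7859

Since P(k|x) ∝ π_k f_k(x), the posterior odds are π_i f_i(x) / (π_j f_j(x)).
Evaluate each component's likelihood at the observed value:
  p_A = 0.00194618
  p_B = 0.0145017
  p_C = 0.0306077
  p_D = 0.105374
Posterior odds = (π_C·p_C) / (π_B·p_B) = (0.22·0.0306077) / (0.26·0.0145017) = 0.0067337 / 0.00377044 ≈ 1.7859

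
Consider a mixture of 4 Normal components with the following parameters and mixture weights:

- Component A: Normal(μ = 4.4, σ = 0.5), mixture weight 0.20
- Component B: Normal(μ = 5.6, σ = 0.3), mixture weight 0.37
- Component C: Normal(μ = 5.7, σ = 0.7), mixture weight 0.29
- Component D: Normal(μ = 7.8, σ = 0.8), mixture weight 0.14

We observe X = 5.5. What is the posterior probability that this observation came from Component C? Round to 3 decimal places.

P(component k | x) = π_k·f_k(x) / marginal(x), where marginal(x) = Σ_j π_j·f_j(x).
Evaluate each component's likelihood at the observed value:
  L_A = 0.0709492
  L_B = 1.25794
  L_C = 0.547124
  L_D = 0.00799765
Weight by the priors:
  π_A·L_A = 0.20 × 0.0709492 = 0.0141898
  π_B·L_B = 0.37 × 1.25794 = 0.465439
  π_C·L_C = 0.29 × 0.547124 = 0.158666
  π_D·L_D = 0.14 × 0.00799765 = 0.00111967
Evidence: 0.0141898 + 0.465439 + 0.158666 + 0.00111967 = 0.639415
P(Component C | the observation) = 0.158666 / 0.639415 ≈ 0.248

0.248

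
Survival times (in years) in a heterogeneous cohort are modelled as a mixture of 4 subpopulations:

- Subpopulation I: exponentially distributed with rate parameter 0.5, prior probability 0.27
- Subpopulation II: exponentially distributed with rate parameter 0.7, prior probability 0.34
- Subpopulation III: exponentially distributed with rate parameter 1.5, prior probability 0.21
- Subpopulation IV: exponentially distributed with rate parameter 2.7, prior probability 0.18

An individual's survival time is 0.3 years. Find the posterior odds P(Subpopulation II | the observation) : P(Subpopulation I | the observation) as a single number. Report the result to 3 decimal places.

Posterior odds = (w_i f_i(x)) / (w_j f_j(x)); the normalising sum cancels.
Exponential densities:
  L_I = 0.5·e^(−0.5·0.3) = 0.5·e^(−0.1500) = 0.430354
  L_II = 0.7·e^(−0.7·0.3) = 0.7·e^(−0.2100) = 0.567409
  L_III = 1.5·e^(−1.5·0.3) = 1.5·e^(−0.4500) = 0.956442
  L_IV = 2.7·e^(−2.7·0.3) = 2.7·e^(−0.8100) = 1.20112
Posterior odds = (w_II·L_II) / (w_I·L_I) = (0.34·0.567409) / (0.27·0.430354) = 0.192919 / 0.116196 ≈ 1.660

1.660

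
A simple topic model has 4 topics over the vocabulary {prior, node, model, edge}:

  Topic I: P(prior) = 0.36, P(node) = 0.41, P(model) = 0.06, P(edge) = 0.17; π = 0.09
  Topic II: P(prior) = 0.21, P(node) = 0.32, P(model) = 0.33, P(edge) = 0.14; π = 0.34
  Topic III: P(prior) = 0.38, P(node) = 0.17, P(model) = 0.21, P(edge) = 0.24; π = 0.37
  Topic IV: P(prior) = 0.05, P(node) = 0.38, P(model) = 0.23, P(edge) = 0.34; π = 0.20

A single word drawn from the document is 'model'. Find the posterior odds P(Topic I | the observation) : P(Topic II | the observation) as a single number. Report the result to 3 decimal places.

0.048

Since P(k|x) ∝ w_k f_k(x), the posterior odds are w_i f_i(x) / (w_j f_j(x)).
Component likelihoods at x = 'model':
  f_I = 0.06
  f_II = 0.33
  f_III = 0.21
  f_IV = 0.23
0.0054 / 0.1122 ≈ 0.048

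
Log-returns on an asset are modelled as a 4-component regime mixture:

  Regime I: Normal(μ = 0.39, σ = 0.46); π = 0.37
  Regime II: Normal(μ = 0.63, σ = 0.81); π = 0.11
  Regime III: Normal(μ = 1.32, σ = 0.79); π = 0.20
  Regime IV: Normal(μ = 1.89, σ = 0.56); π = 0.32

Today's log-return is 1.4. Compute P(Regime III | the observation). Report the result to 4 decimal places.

0.3148

Posterior ∝ prior × likelihood, so P(k | x) ∝ P(Z=k) f_k(x); normalise over all components.
Component likelihoods at x = 1.4:
  p_I = 0.0778591
  p_II = 0.313469
  p_III = 0.502408
  p_IV = 0.485812
Multiply by the mixture weights:
  P(Z=I)·p_I = 0.37 × 0.0778591 = 0.0288079
  P(Z=II)·p_II = 0.11 × 0.313469 = 0.0344816
  P(Z=III)·p_III = 0.20 × 0.502408 = 0.100482
  P(Z=IV)·p_IV = 0.32 × 0.485812 = 0.15546
Evidence: 0.0288079 + 0.0344816 + 0.100482 + 0.15546 = 0.319231
So the posterior for Regime III is 0.100482 / 0.319231 ≈ 0.3148.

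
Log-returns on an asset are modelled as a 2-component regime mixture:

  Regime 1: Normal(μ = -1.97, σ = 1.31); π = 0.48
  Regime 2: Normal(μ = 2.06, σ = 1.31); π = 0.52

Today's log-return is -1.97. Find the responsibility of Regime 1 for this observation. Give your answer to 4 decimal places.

The responsibility of component k is P(Z=k) f_k(x) divided by Σ_j P(Z=j) f_j(x).
Component likelihoods at x = -1.97:
  p_1 = (1/(1.31·√(2π)))·exp(−(-1.97−-1.97)²/(2·1.31²)) = 0.304536·exp(-0.00000) = 0.304536
  p_2 = (1/(1.31·√(2π)))·exp(−(-1.97−2.06)²/(2·1.31²)) = 0.304536·exp(-4.73192) = 0.00268282
Unnormalised posteriors:
  P(Z=1)·p_1 = 0.48 × 0.304536 = 0.146177
  P(Z=2)·p_2 = 0.52 × 0.00268282 = 0.00139507
Evidence: 0.146177 + 0.00139507 = 0.147572
P(Regime 1 | the observation) = 0.146177 / 0.147572 ≈ 0.9905

0.9905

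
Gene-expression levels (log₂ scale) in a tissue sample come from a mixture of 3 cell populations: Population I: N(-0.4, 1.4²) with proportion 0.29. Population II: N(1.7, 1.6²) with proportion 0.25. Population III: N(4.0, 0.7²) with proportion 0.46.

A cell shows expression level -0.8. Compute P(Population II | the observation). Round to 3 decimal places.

Apply Bayes' rule: the posterior for each component is proportional to its prior times its likelihood at x.
Component likelihoods at x = -0.8:
  f_I = (1/(1.4·√(2π)))·exp(−(-0.8−-0.4)²/(2·1.4²)) = 0.284959·exp(-0.04082) = 0.273562
  f_II = (1/(1.6·√(2π)))·exp(−(-0.8−1.7)²/(2·1.6²)) = 0.249339·exp(-1.22070) = 0.0735606
  f_III = (1/(0.7·√(2π)))·exp(−(-0.8−4.0)²/(2·0.7²)) = 0.569918·exp(-23.51020) = 3.51124e-11
Prior × likelihood for each component:
  P(Z=I)·f_I = 0.29 × 0.273562 = 0.079333
  P(Z=II)·f_II = 0.25 × 0.0735606 = 0.0183902
  P(Z=III)·f_III = 0.46 × 3.51124e-11 = 1.61517e-11
Normaliser: 0.079333 + 0.0183902 + 1.61517e-11 = 0.0977231
P(Population II | x) = 0.0183902 / 0.0977231 ≈ 0.188

0.188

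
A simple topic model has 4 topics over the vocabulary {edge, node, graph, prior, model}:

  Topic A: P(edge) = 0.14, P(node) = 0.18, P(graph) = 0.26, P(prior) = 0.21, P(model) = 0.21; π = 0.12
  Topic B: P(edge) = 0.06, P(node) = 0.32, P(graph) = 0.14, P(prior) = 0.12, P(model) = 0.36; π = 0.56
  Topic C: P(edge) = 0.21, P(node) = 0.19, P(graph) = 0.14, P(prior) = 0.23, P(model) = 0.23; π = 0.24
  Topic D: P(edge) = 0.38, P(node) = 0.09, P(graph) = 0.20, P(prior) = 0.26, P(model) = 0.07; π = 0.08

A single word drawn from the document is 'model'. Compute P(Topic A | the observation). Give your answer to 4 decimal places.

0.0876

The responsibility of component k is π_k f_k(x) divided by Σ_j π_j f_j(x).
Categorical probabilities:
  L_A = 0.21
  L_B = 0.36
  L_C = 0.23
  L_D = 0.07
Unnormalised posteriors:
  π_A·L_A = 0.12 × 0.21 = 0.0252
  π_B·L_B = 0.56 × 0.36 = 0.2016
  π_C·L_C = 0.24 × 0.23 = 0.0552
  π_D·L_D = 0.08 × 0.07 = 0.0056
Sum: 0.0252 + 0.2016 + 0.0552 + 0.0056 = 0.2876
P(Topic A | data) ≈ 0.0876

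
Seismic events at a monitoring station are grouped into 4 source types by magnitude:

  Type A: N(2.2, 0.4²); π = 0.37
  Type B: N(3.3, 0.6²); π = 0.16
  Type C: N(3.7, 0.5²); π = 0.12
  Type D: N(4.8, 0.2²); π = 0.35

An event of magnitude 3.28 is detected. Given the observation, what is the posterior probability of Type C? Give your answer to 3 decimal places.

By Bayes' theorem, P(k | x) = P(Z=k) f_k(x) / Σ_j P(Z=j) f_j(x).
Normal densities:
  L_A = 0.0260523
  L_B = 0.664535
  L_C = 0.560688
  L_D = 5.72078e-13
Unnormalised posteriors:
  P(Z=A)·L_A = 0.37 × 0.0260523 = 0.00963936
  P(Z=B)·L_B = 0.16 × 0.664535 = 0.106326
  P(Z=C)·L_C = 0.12 × 0.560688 = 0.0672825
  P(Z=D)·L_D = 0.35 × 5.72078e-13 = 2.00227e-13
Normaliser: 0.00963936 + 0.106326 + 0.0672825 + 2.00227e-13 = 0.183247
So the posterior for Type C is 0.0672825 / 0.183247 ≈ 0.367.

0.367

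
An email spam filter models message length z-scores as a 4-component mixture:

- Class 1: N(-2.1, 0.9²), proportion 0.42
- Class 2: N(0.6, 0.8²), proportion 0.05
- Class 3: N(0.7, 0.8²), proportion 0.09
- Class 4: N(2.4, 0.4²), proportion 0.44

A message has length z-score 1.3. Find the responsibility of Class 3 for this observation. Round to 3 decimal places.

0.555

P(component k | x) = π_k·f_k(x) / marginal(x), where marginal(x) = Σ_j π_j·f_j(x).
Component likelihoods at x = 1.3:
  f_1 = 0.000352881
  f_2 = 0.340069
  f_3 = 0.376422
  f_4 = 0.0227339
Unnormalised posteriors:
  π_1·f_1 = 0.42 × 0.000352881 = 0.00014821
  π_2·f_2 = 0.05 × 0.340069 = 0.0170034
  π_3·f_3 = 0.09 × 0.376422 = 0.033878
  π_4·f_4 = 0.44 × 0.0227339 = 0.0100029
Evidence: 0.00014821 + 0.0170034 + 0.033878 + 0.0100029 = 0.0610325
P(Class 3 | x) ≈ 0.555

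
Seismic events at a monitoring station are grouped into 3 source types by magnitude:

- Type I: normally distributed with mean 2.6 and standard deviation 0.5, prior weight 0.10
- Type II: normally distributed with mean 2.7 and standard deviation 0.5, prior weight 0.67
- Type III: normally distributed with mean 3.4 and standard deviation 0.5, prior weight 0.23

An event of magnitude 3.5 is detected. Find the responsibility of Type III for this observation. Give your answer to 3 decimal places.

The responsibility of component k is π_k f_k(x) divided by Σ_j π_j f_j(x).
Normal densities:
  p_I = (1/(0.5·√(2π)))·exp(−(3.5−2.6)²/(2·0.5²)) = 0.797885·exp(-1.62000) = 0.1579
  p_II = (1/(0.5·√(2π)))·exp(−(3.5−2.7)²/(2·0.5²)) = 0.797885·exp(-1.28000) = 0.221842
  p_III = (1/(0.5·√(2π)))·exp(−(3.5−3.4)²/(2·0.5²)) = 0.797885·exp(-0.02000) = 0.782085
Unnormalised posteriors:
  π_I·p_I = 0.10 × 0.1579 = 0.01579
  π_II·p_II = 0.67 × 0.221842 = 0.148634
  π_III·p_III = 0.23 × 0.782085 = 0.17988
Evidence: 0.01579 + 0.148634 + 0.17988 = 0.344304
So the posterior for Type III is 0.17988 / 0.344304 ≈ 0.522.

0.522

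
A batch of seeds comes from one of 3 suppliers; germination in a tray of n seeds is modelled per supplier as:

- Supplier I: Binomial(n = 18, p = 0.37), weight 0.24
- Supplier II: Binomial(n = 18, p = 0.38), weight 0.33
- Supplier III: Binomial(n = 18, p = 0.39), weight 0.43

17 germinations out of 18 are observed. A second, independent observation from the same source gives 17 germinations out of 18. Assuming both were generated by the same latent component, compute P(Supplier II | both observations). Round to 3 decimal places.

0.230

By Bayes' theorem, P(k | x) = π_k f_k(x) / Σ_j π_j f_j(x).
Since both observations come from the same component, the likelihood for component k is f_k(x₁)·f_k(x₂).
  f_I = [5.17657e-07] × [5.17657e-07] = 2.67969e-13
  f_II = [8.01651e-07] × [8.01651e-07] = 6.42644e-13
  f_III = [1.22659e-06] × [1.22659e-06] = 1.50453e-12
Prior × likelihood for each component:
  π_I·f_I = 0.24 × 2.67969e-13 = 6.43126e-14
  π_II·f_II = 0.33 × 6.42644e-13 = 2.12073e-13
  π_III·f_III = 0.43 × 1.50453e-12 = 6.46949e-13
Marginal: 6.43126e-14 + 2.12073e-13 + 6.46949e-13 = 9.23334e-13
P(Supplier II | x₁,x₂) = 2.12073e-13 / 9.23334e-13 ≈ 0.230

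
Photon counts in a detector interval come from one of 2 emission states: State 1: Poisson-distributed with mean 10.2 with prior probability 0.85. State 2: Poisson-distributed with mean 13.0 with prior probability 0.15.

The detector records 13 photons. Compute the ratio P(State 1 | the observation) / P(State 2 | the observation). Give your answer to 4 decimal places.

The posterior odds equal the prior odds times the likelihood ratio: (P(Z=i)/P(Z=j))·(f_i(x)/f_j(x)).
Poisson probabilities:
  f_1 = e^(−10.2)·10.2^13/13! = 0.0772179
  f_2 = e^(−13.0)·13.0^13/13! = 0.10994
Posterior odds = (P(Z=1)·f_1) / (P(Z=2)·f_2) = (0.85·0.0772179) / (0.15·0.10994) = 0.0656352 / 0.016491 ≈ 3.9801

3.9801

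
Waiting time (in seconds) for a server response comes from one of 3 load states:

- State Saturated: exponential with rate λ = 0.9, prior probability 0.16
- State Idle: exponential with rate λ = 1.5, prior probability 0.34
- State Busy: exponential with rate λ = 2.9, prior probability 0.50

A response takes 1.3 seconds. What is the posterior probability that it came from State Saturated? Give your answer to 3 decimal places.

0.297

Apply Bayes' rule: the posterior for each component is proportional to its prior times its likelihood at x.
Component likelihoods at x = 1.3 seconds:
  f_Saturated = 0.27933
  f_Idle = 0.213411
  f_Busy = 0.066851
Prior × likelihood for each component:
  π_Saturated·f_Saturated = 0.16 × 0.27933 = 0.0446928
  π_Idle·f_Idle = 0.34 × 0.213411 = 0.0725598
  π_Busy·f_Busy = 0.50 × 0.066851 = 0.0334255
Normaliser: 0.0446928 + 0.0725598 + 0.0334255 = 0.150678
P(State Saturated | 1.3 seconds) = 0.0446928 / 0.150678 ≈ 0.297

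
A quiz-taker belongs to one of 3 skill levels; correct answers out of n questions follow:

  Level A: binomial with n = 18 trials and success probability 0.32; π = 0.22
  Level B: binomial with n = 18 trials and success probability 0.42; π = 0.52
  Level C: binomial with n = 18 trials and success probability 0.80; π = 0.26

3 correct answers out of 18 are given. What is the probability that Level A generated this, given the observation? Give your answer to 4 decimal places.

0.6704

By Bayes' theorem, P(k | x) = π_k f_k(x) / Σ_j π_j f_j(x).
Evaluate each component's likelihood at the observed value:
  L_A = C(18,3)·0.32^3·0.68^15 = 816·0.032768·0.0030735 = 0.0821814
  L_B = C(18,3)·0.42^3·0.58^15 = 816·0.074088·0.000282761 = 0.0170946
  L_C = C(18,3)·0.80^3·0.20^15 = 816·0.512·3.2768e-11 = 1.36902e-08
Unnormalised posteriors:
  π_A·L_A = 0.22 × 0.0821814 = 0.0180799
  π_B·L_B = 0.52 × 0.0170946 = 0.00888917
  π_C·L_C = 0.26 × 1.36902e-08 = 3.55945e-09
Denominator: 0.0180799 + 0.00888917 + 3.55945e-09 = 0.0269691
Responsibility of Level A: 0.0180799 / 0.0269691 ≈ 0.6704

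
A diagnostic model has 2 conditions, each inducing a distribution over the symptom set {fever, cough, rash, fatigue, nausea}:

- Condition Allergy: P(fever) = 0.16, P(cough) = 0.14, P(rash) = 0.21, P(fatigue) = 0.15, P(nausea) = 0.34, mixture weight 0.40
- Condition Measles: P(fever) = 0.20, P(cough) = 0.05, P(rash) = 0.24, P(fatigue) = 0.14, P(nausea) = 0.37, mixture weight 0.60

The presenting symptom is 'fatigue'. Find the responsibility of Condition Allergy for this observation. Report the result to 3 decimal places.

Apply Bayes' rule: the posterior for each component is proportional to its prior times its likelihood at x.
Categorical probabilities:
  L_Allergy = P(fatigue | comp) = 0.15
  L_Measles = P(fatigue | comp) = 0.14
Multiply by the mixture weights:
  π_Allergy·L_Allergy = 0.40 × 0.15 = 0.06
  π_Measles·L_Measles = 0.60 × 0.14 = 0.084
Denominator: 0.06 + 0.084 = 0.144
Responsibility of Condition Allergy: 0.06 / 0.144 ≈ 0.417

0.417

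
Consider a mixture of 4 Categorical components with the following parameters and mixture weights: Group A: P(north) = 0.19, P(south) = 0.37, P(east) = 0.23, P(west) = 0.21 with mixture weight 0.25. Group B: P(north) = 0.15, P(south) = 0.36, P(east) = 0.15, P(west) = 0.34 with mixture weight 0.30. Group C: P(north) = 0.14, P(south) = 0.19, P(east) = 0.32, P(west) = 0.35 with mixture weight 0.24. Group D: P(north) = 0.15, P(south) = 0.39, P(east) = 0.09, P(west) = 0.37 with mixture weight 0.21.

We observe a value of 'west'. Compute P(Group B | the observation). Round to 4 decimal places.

0.3226

Posterior ∝ prior × likelihood, so P(k | x) ∝ P(Z=k) f_k(x); normalise over all components.
Categorical probabilities:
  p_A = P(west | comp) = 0.21
  p_B = P(west | comp) = 0.34
  p_C = P(west | comp) = 0.35
  p_D = P(west | comp) = 0.37
Multiply by the mixture weights:
  P(Z=A)·p_A = 0.25 × 0.21 = 0.0525
  P(Z=B)·p_B = 0.30 × 0.34 = 0.102
  P(Z=C)·p_C = 0.24 × 0.35 = 0.084
  P(Z=D)·p_D = 0.21 × 0.37 = 0.0777
Normaliser: 0.0525 + 0.102 + 0.084 + 0.0777 = 0.3162
P(Group B | x) = 0.102 / 0.3162 ≈ 0.3226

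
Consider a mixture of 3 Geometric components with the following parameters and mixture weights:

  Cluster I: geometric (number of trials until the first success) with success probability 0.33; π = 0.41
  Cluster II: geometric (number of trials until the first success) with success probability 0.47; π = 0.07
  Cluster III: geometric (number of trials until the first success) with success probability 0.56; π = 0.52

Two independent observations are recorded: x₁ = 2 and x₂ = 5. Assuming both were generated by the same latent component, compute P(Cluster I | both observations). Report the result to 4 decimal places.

By Bayes' theorem, P(k | x) = π_k f_k(x) / Σ_j π_j f_j(x).
Since both observations come from the same component, the likelihood for component k is f_k(x₁)·f_k(x₂).
  L_I = [0.2211] × [0.0664987] = 0.0147029
  L_II = [0.2491] × [0.0370853] = 0.00923794
  L_III = [0.2464] × [0.0209893] = 0.00517177
Unnormalised posteriors:
  π_I·L_I = 0.41 × 0.0147029 = 0.00602817
  π_II·L_II = 0.07 × 0.00923794 = 0.000646656
  π_III·L_III = 0.52 × 0.00517177 = 0.00268932
Normaliser: 0.00602817 + 0.000646656 + 0.00268932 = 0.00936415
Responsibility of Cluster I: 0.00602817 / 0.00936415 ≈ 0.6438

0.6438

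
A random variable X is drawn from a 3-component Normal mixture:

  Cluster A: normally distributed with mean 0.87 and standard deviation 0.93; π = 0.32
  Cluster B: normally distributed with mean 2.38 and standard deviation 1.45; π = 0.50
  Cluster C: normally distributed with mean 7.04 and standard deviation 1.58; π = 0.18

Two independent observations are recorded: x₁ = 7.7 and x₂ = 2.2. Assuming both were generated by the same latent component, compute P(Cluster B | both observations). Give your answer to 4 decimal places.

0.3174

Apply Bayes' rule: the posterior for each component is proportional to its prior times its likelihood at x.
Since both observations come from the same component, the likelihood for component k is f_k(x₁)·f_k(x₂).
  L_A = [8.32646e-13] × [0.154282] = 1.28463e-13
  L_B = [0.00032844] × [0.273021] = 8.9671e-05
  L_C = [0.2314] × [0.00231525] = 0.000535747
Multiply by the mixture weights:
  π_A·L_A = 0.32 × 1.28463e-13 = 4.1108e-14
  π_B·L_B = 0.50 × 8.9671e-05 = 4.48355e-05
  π_C·L_C = 0.18 × 0.000535747 = 9.64344e-05
Evidence: 4.1108e-14 + 4.48355e-05 + 9.64344e-05 = 0.00014127
P(Cluster B | x) ≈ 0.3174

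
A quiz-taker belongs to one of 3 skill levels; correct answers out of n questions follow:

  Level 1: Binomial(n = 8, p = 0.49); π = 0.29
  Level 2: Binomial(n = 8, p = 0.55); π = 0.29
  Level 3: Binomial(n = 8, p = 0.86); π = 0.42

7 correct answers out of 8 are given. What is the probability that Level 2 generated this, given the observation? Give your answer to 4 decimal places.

0.0847

P(component k | x) = π_k·f_k(x) / marginal(x), where marginal(x) = Σ_j π_j·f_j(x).
Evaluate each component's likelihood at the observed value:
  p_1 = 0.0276715
  p_2 = 0.0548077
  p_3 = 0.389679
Unnormalised posteriors:
  π_1·p_1 = 0.29 × 0.0276715 = 0.00802474
  π_2·p_2 = 0.29 × 0.0548077 = 0.0158942
  π_3·p_3 = 0.42 × 0.389679 = 0.163665
Evidence: 0.00802474 + 0.0158942 + 0.163665 = 0.187584
P(Level 2 | the observation) ≈ 0.0847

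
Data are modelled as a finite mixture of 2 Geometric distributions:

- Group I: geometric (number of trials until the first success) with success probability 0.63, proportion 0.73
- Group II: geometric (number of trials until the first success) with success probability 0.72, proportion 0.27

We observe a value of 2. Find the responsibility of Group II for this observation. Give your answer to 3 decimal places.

0.242

P(component k | x) = w_k·f_k(x) / marginal(x), where marginal(x) = Σ_j w_j·f_j(x).
Evaluate each component's likelihood at the observed value:
  L_I = 0.63·(1−0.63)^1 = 0.63·0.37 = 0.2331
  L_II = 0.72·(1−0.72)^1 = 0.72·0.28 = 0.2016
Unnormalised posteriors:
  w_I·L_I = 0.73 × 0.2331 = 0.170163
  w_II·L_II = 0.27 × 0.2016 = 0.054432
Normaliser: 0.170163 + 0.054432 = 0.224595
So the posterior for Group II is 0.054432 / 0.224595 ≈ 0.242.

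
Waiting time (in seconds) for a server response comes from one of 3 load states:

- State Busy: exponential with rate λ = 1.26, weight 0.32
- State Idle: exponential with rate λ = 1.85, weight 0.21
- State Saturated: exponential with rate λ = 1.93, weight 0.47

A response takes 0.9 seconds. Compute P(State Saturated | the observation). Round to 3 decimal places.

0.440

By Bayes' theorem, P(k | x) = π_k f_k(x) / Σ_j π_j f_j(x).
Exponential densities:
  f_Busy = 1.26·e^(−1.26·0.9) = 1.26·e^(−1.1340) = 0.405397
  f_Idle = 1.85·e^(−1.85·0.9) = 1.85·e^(−1.6650) = 0.350003
  f_Saturated = 1.93·e^(−1.93·0.9) = 1.93·e^(−1.7370) = 0.339772
Unnormalised posteriors:
  π_Busy·f_Busy = 0.32 × 0.405397 = 0.129727
  π_Idle·f_Idle = 0.21 × 0.350003 = 0.0735006
  π_Saturated·f_Saturated = 0.47 × 0.339772 = 0.159693
Evidence: 0.129727 + 0.0735006 + 0.159693 = 0.362921
P(State Saturated | the observation) ≈ 0.440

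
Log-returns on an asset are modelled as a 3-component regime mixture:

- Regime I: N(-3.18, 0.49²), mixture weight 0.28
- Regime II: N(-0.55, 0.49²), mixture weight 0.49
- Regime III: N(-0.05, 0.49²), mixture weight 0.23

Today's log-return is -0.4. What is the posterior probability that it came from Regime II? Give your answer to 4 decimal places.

P(component k | x) = P(Z=k)·f_k(x) / marginal(x), where marginal(x) = Σ_j P(Z=j)·f_j(x).
Evaluate each component's likelihood at the observed value:
  f_I = 8.33918e-08
  f_II = 0.7769
  f_III = 0.630848
Prior × likelihood for each component:
  P(Z=I)·f_I = 0.28 × 8.33918e-08 = 2.33497e-08
  P(Z=II)·f_II = 0.49 × 0.7769 = 0.380681
  P(Z=III)·f_III = 0.23 × 0.630848 = 0.145095
Marginal: 2.33497e-08 + 0.380681 + 0.145095 = 0.525776
P(Regime II | data) ≈ 0.7240

0.7240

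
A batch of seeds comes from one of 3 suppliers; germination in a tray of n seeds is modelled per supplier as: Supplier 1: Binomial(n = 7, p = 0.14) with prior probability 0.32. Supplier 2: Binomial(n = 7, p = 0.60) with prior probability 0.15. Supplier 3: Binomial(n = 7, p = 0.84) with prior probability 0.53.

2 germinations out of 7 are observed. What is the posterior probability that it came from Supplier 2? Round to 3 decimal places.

0.156

Apply Bayes' rule: the posterior for each component is proportional to its prior times its likelihood at x.
Component likelihoods at x = 2 germinations out of 7:
  L_1 = 0.193628
  L_2 = 0.0774144
  L_3 = 0.00155374
Unnormalised posteriors:
  π_1·L_1 = 0.32 × 0.193628 = 0.0619609
  π_2·L_2 = 0.15 × 0.0774144 = 0.0116122
  π_3·L_3 = 0.53 × 0.00155374 = 0.000823481
Evidence: 0.0619609 + 0.0116122 + 0.000823481 = 0.0743965
P(Supplier 2 | x) ≈ 0.156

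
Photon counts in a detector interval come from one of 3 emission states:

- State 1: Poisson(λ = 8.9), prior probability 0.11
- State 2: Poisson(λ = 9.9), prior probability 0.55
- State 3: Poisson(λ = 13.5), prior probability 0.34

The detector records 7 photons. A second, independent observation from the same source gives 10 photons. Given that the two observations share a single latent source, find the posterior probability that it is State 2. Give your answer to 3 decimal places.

The responsibility of component k is π_k f_k(x) divided by Σ_j π_j f_j(x).
Since both observations come from the same component, the likelihood for component k is f_k(x₁)·f_k(x₂).
  p_1 = [0.119696] × [0.117197] = 0.014028
  p_2 = [0.0927898] × [0.125047] = 0.0116031
  p_3 = [0.0222295] × [0.0759625] = 0.00168861
Unnormalised posteriors:
  π_1·p_1 = 0.11 × 0.014028 = 0.00154308
  π_2·p_2 = 0.55 × 0.0116031 = 0.0063817
  π_3·p_3 = 0.34 × 0.00168861 = 0.000574128
Denominator: 0.00154308 + 0.0063817 + 0.000574128 = 0.00849891
Responsibility of State 2: 0.0063817 / 0.00849891 ≈ 0.751

0.751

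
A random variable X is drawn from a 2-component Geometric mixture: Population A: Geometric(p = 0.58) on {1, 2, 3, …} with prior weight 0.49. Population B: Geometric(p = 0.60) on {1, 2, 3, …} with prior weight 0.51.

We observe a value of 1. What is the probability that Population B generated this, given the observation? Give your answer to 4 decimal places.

The responsibility of component k is π_k f_k(x) divided by Σ_j π_j f_j(x).
Component likelihoods at x = 1:
  f_A = 0.58
  f_B = 0.6
Multiply by the mixture weights:
  π_A·f_A = 0.49 × 0.58 = 0.2842
  π_B·f_B = 0.51 × 0.6 = 0.306
Normaliser: 0.2842 + 0.306 = 0.5902
So the posterior for Population B is 0.306 / 0.5902 ≈ 0.5185.

0.5185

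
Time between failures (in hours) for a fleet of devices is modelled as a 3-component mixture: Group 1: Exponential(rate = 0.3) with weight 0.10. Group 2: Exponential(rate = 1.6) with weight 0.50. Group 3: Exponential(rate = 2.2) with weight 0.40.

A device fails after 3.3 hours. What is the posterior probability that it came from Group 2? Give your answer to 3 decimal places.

Posterior ∝ prior × likelihood, so P(k | x) ∝ π_k f_k(x); normalise over all components.
Evaluate each component's likelihood at the observed value:
  L_1 = 0.111473
  L_2 = 0.00814789
  L_3 = 0.00154684
Prior × likelihood for each component:
  π_1·L_1 = 0.10 × 0.111473 = 0.0111473
  π_2·L_2 = 0.50 × 0.00814789 = 0.00407394
  π_3·L_3 = 0.40 × 0.00154684 = 0.000618735
Evidence: 0.0111473 + 0.00407394 + 0.000618735 = 0.01584
So the posterior for Group 2 is 0.00407394 / 0.01584 ≈ 0.257.

0.257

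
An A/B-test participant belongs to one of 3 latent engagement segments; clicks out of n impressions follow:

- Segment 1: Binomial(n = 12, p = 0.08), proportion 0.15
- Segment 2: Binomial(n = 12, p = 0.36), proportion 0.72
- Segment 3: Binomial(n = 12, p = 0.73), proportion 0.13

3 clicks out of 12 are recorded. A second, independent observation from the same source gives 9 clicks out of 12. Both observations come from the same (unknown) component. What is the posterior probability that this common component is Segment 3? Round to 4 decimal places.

0.0270

P(component k | x) = π_k·f_k(x) / marginal(x), where marginal(x) = Σ_j π_j·f_j(x).
Since both observations come from the same component, the likelihood for component k is f_k(x₁)·f_k(x₂).
  f_1 = [C(12,3)·0.08^3·0.92^9 = 220·0.000512·0.472161 = 0.0531843] × [2.2993e-08] = 1.22287e-09
  f_2 = [C(12,3)·0.36^3·0.64^9 = 220·0.046656·0.0180144 = 0.184906] × [0.00585713] = 0.00108302
  f_3 = [C(12,3)·0.73^3·0.27^9 = 220·0.389017·7.6256e-06 = 0.000652627] × [0.254929] = 0.000166374
Multiply by the mixture weights:
  π_1·f_1 = 0.15 × 1.22287e-09 = 1.8343e-10
  π_2·f_2 = 0.72 × 0.00108302 = 0.000779772
  π_3·f_3 = 0.13 × 0.000166374 = 2.16286e-05
Marginal: 1.8343e-10 + 0.000779772 + 2.16286e-05 = 0.000801401
So the posterior for Segment 3 is 2.16286e-05 / 0.000801401 ≈ 0.0270.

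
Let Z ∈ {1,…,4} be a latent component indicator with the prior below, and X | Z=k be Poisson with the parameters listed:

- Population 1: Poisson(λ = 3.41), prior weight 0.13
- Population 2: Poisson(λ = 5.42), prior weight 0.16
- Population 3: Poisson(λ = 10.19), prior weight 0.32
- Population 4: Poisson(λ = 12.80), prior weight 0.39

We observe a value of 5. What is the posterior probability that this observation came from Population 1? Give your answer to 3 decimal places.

0.284

P(component k | x) = π_k·f_k(x) / marginal(x), where marginal(x) = Σ_j π_j·f_j(x).
Poisson probabilities:
  L_1 = 0.126954
  L_2 = 0.17256
  L_3 = 0.0343739
  L_4 = 0.00790495
Multiply by the mixture weights:
  π_1·L_1 = 0.13 × 0.126954 = 0.016504
  π_2·L_2 = 0.16 × 0.17256 = 0.0276095
  π_3·L_3 = 0.32 × 0.0343739 = 0.0109997
  π_4·L_4 = 0.39 × 0.00790495 = 0.00308293
Denominator: 0.016504 + 0.0276095 + 0.0109997 + 0.00308293 = 0.0581961
P(Population 1 | 5) = 0.016504 / 0.0581961 ≈ 0.284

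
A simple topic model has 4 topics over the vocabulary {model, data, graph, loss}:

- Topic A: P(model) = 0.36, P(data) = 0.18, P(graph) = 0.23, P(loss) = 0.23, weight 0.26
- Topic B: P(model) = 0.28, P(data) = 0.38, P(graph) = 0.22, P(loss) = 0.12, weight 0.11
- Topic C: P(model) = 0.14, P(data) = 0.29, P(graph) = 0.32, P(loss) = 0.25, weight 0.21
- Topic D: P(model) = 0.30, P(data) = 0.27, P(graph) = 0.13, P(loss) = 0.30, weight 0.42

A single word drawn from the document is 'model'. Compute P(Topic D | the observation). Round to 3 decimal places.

P(component k | x) = π_k·f_k(x) / marginal(x), where marginal(x) = Σ_j π_j·f_j(x).
Evaluate each component's likelihood at the observed value:
  p_A = P(model | comp) = 0.36
  p_B = P(model | comp) = 0.28
  p_C = P(model | comp) = 0.14
  p_D = P(model | comp) = 0.30
Multiply by the mixture weights:
  π_A·p_A = 0.26 × 0.36 = 0.0936
  π_B·p_B = 0.11 × 0.28 = 0.0308
  π_C·p_C = 0.21 × 0.14 = 0.0294
  π_D·p_D = 0.42 × 0.3 = 0.126
Normaliser: 0.0936 + 0.0308 + 0.0294 + 0.126 = 0.2798
Responsibility of Topic D: 0.126 / 0.2798 ≈ 0.450

0.450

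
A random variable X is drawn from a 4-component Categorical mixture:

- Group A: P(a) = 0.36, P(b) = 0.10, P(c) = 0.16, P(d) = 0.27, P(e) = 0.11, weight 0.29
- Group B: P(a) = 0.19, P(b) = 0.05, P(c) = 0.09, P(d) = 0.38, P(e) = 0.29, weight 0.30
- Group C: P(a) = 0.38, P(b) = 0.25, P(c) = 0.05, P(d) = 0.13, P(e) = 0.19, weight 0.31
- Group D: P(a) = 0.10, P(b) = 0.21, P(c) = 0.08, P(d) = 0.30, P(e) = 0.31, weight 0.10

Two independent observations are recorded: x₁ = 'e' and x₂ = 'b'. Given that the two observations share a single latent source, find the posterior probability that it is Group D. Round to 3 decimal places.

The responsibility of component k is P(Z=k) f_k(x) divided by Σ_j P(Z=j) f_j(x).
Since both observations come from the same component, the likelihood for component k is f_k(x₁)·f_k(x₂).
  p_A = [P(e | comp) = 0.11] × [0.1] = 0.011
  p_B = [P(e | comp) = 0.29] × [0.05] = 0.0145
  p_C = [P(e | comp) = 0.19] × [0.25] = 0.0475
  p_D = [P(e | comp) = 0.31] × [0.21] = 0.0651
Multiply by the mixture weights:
  P(Z=A)·p_A = 0.29 × 0.011 = 0.00319
  P(Z=B)·p_B = 0.30 × 0.0145 = 0.00435
  P(Z=C)·p_C = 0.31 × 0.0475 = 0.014725
  P(Z=D)·p_D = 0.10 × 0.0651 = 0.00651
Sum: 0.00319 + 0.00435 + 0.014725 + 0.00651 = 0.028775
Responsibility of Group D: 0.00651 / 0.028775 ≈ 0.226

0.226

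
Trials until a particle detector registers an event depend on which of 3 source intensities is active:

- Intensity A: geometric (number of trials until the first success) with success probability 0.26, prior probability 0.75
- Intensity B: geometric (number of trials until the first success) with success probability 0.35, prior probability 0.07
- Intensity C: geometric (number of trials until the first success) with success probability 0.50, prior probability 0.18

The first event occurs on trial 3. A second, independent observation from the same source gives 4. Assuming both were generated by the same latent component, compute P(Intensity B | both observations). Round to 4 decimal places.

0.0729

Posterior ∝ prior × likelihood, so P(k | x) ∝ π_k f_k(x); normalise over all components.
Since both observations come from the same component, the likelihood for component k is f_k(x₁)·f_k(x₂).
  L_A = [0.142376] × [0.105358] = 0.0150005
  L_B = [0.147875] × [0.0961188] = 0.0142136
  L_C = [0.125] × [0.0625] = 0.0078125
Unnormalised posteriors:
  π_A·L_A = 0.75 × 0.0150005 = 0.0112504
  π_B·L_B = 0.07 × 0.0142136 = 0.000994949
  π_C·L_C = 0.18 × 0.0078125 = 0.00140625
Normaliser: 0.0112504 + 0.000994949 + 0.00140625 = 0.0136516
P(Intensity B | x₁,x₂) = 0.000994949 / 0.0136516 ≈ 0.0729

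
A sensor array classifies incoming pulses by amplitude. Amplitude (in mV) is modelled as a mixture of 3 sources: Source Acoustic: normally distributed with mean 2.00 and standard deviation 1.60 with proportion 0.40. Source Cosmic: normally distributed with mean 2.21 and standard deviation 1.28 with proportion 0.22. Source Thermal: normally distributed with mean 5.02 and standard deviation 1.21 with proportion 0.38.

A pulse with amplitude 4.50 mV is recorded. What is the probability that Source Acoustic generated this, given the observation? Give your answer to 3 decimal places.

0.187

The responsibility of component k is π_k f_k(x) divided by Σ_j π_j f_j(x).
Evaluate each component's likelihood at the observed value:
  p_Acoustic = 0.0735606
  p_Cosmic = 0.0629024
  p_Thermal = 0.300622
Unnormalised posteriors:
  π_Acoustic·p_Acoustic = 0.40 × 0.0735606 = 0.0294243
  π_Cosmic·p_Cosmic = 0.22 × 0.0629024 = 0.0138385
  π_Thermal·p_Thermal = 0.38 × 0.300622 = 0.114236
Evidence: 0.0294243 + 0.0138385 + 0.114236 = 0.157499
P(Source Acoustic | the observation) ≈ 0.187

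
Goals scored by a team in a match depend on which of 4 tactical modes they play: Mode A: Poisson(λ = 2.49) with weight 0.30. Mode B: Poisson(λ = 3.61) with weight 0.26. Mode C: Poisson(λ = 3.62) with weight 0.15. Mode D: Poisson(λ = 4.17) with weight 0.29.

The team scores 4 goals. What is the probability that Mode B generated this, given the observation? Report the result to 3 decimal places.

By Bayes' theorem, P(k | x) = w_k f_k(x) / Σ_j w_j f_j(x).
Poisson probabilities:
  L_A = 0.132798
  L_B = 0.191432
  L_C = 0.191636
  L_D = 0.194682
Prior × likelihood for each component:
  w_A·L_A = 0.30 × 0.132798 = 0.0398395
  w_B·L_B = 0.26 × 0.191432 = 0.0497723
  w_C·L_C = 0.15 × 0.191636 = 0.0287454
  w_D·L_D = 0.29 × 0.194682 = 0.0564577
Normaliser: 0.0398395 + 0.0497723 + 0.0287454 + 0.0564577 = 0.174815
Responsibility of Mode B: 0.0497723 / 0.174815 ≈ 0.285

0.285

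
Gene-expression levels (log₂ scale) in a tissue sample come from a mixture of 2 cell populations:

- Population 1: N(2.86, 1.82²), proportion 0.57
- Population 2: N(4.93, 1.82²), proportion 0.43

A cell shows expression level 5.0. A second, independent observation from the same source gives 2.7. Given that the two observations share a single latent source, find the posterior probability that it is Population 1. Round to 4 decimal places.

By Bayes' theorem, P(k | x) = P(Z=k) f_k(x) / Σ_j P(Z=j) f_j(x).
Since both observations come from the same component, the likelihood for component k is f_k(x₁)·f_k(x₂).
  L_1 = [0.109804] × [0.218354] = 0.0239762
  L_2 = [0.219037] × [0.103475] = 0.0226649
Prior × likelihood for each component:
  P(Z=1)·L_1 = 0.57 × 0.0239762 = 0.0136664
  P(Z=2)·L_2 = 0.43 × 0.0226649 = 0.0097459
Evidence: 0.0136664 + 0.0097459 = 0.0234123
So the posterior for Population 1 is 0.0136664 / 0.0234123 ≈ 0.5837.

0.5837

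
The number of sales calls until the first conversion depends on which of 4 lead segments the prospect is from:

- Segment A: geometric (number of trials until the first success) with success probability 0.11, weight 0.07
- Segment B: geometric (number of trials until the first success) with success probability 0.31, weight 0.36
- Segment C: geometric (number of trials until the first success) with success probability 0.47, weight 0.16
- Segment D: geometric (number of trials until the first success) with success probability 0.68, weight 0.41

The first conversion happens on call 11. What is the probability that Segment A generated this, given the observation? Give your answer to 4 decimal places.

0.4560

P(component k | x) = π_k·f_k(x) / marginal(x), where marginal(x) = Σ_j π_j·f_j(x).
Evaluate each component's likelihood at the observed value:
  f_A = 0.0342999
  f_B = 0.0075832
  f_C = 0.000821971
  f_D = 7.65612e-06
Unnormalised posteriors:
  π_A·f_A = 0.07 × 0.0342999 = 0.00240099
  π_B·f_B = 0.36 × 0.0075832 = 0.00272995
  π_C·f_C = 0.16 × 0.000821971 = 0.000131515
  π_D·f_D = 0.41 × 7.65612e-06 = 3.13901e-06
Marginal: 0.00240099 + 0.00272995 + 0.000131515 + 3.13901e-06 = 0.0052656
So the posterior for Segment A is 0.00240099 / 0.0052656 ≈ 0.4560.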